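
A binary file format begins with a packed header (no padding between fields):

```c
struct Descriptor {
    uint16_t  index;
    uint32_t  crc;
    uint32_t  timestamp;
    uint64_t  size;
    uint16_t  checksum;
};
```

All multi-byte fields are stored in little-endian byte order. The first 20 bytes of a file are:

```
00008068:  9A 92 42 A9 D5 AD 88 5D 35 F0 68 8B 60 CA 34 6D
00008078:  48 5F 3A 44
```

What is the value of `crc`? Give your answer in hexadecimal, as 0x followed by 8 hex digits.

0xADD5A942

`crc` follows `index` (2 bytes), so it starts at byte offset 2 and occupies 4 bytes.
Bytes at offsets 2..5: 42 A9 D5 AD.
Little-endian stores the least-significant byte at the lowest address.
Reassemble most-significant byte first: AD D5 A9 42 → 0xADD5A942.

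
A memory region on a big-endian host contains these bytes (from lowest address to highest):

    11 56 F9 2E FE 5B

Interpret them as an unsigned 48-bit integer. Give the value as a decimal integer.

19065245466203

Big-endian: lowest address holds the most-significant byte.
The bytes are already most-significant first: 0x1156F92EFE5B.
0x1156F92EFE5B = 19065245466203.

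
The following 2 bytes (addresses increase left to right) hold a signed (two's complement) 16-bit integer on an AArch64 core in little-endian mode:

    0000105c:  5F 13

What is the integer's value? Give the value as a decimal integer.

4959

Little-endian: lowest address holds the least-significant byte.
Reassemble most-significant byte first: 13 5F → 0x135F.
0x135F = 4959.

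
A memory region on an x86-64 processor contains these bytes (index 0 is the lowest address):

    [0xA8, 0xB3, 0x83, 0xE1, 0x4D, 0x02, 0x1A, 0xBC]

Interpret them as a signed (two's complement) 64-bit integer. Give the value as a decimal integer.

Little-endian stores the least-significant byte at the lowest address.
Reassemble most-significant byte first: BC 1A 02 4D E1 83 B3 A8 → 0xBC1A024DE183B3A8.
Top bit is set, so as a signed 64-bit value this is 0xBC1A024DE183B3A8 − 2^64 = -4892595511665380440.

-4892595511665380440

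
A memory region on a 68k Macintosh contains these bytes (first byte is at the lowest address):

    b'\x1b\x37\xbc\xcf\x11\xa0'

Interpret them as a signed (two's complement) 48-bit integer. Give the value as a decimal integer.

29926204838304

In big-endian order the high byte comes first in memory.
The bytes are already most-significant first: 0x1B37BCCF11A0.
0x1B37BCCF11A0 = 29926204838304.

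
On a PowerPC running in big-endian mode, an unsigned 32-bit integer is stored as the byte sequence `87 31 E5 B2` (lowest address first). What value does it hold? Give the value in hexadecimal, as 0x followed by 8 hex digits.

0x8731E5B2

Big-endian stores the most-significant byte at the lowest address.
The bytes are already most-significant first: 0x8731E5B2.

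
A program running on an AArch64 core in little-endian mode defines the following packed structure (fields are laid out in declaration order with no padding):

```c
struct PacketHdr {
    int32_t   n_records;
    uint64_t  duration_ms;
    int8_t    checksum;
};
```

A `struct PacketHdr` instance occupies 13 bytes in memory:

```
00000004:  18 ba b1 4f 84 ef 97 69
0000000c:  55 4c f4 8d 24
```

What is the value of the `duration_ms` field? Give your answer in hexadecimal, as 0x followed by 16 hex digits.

0x8DF44C556997EF84

`duration_ms` follows `n_records` (4 bytes), so it starts at byte offset 4 and occupies 8 bytes.
Bytes at offsets 4..11: 84 EF 97 69 55 4C F4 8D.
In little-endian order the low byte comes first in memory.
Reassemble most-significant byte first: 8D F4 4C 55 69 97 EF 84 → 0x8DF44C556997EF84.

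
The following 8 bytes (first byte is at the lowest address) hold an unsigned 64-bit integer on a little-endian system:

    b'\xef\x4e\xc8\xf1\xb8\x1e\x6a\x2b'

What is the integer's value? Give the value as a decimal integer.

In little-endian order the low byte comes first in memory.
Reassemble most-significant byte first: 2B 6A 1E B8 F1 C8 4E EF → 0x2B6A1EB8F1C84EEF.
0x2B6A1EB8F1C84EEF = 3128346670841482991.

3128346670841482991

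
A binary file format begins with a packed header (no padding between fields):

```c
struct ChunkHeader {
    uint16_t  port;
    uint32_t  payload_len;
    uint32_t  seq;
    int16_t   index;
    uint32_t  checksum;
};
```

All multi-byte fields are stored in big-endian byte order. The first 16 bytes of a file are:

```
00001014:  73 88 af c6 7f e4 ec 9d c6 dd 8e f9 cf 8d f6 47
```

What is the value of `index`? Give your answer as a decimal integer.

-28935

`index` follows `port` (2 B), `payload_len` (4 B), `seq` (4 B), so it starts at offset 2 + 4 + 4 = 10 and occupies 2 bytes.
Bytes at offsets 10..11: 8E F9.
In big-endian order the high byte comes first in memory.
The bytes are already most-significant first: 0x8EF9.
Top bit is set, so as a signed 16-bit value this is 0x8EF9 − 2^16 = -28935.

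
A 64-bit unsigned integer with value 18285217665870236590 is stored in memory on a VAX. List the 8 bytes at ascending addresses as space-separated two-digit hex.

18285217665870236590 in hexadecimal, padded to 64 bits, is 0xFDC224967EE48BAE.
Split into bytes (most-significant first): FD C2 24 96 7E E4 8B AE.
Little-endian: lowest address holds the least-significant byte.
So at ascending addresses the bytes are AE 8B E4 7E 96 24 C2 FD.

AE 8B E4 7E 96 24 C2 FD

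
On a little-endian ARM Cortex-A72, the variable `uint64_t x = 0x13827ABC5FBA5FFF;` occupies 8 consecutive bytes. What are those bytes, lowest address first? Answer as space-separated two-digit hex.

Split into bytes (most-significant first): 13 82 7A BC 5F BA 5F FF.
In little-endian order the low byte comes first in memory.
So at ascending addresses the bytes are FF 5F BA 5F BC 7A 82 13.

FF 5F BA 5F BC 7A 82 13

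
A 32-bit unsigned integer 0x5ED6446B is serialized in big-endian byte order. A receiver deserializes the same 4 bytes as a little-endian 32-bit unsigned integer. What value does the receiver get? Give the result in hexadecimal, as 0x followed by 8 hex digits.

0x6B44D65E

Stored big-endian, the bytes at ascending addresses are 5E D6 44 6B.
Read back as little-endian, the first byte is least significant, giving 0x6B44D65E.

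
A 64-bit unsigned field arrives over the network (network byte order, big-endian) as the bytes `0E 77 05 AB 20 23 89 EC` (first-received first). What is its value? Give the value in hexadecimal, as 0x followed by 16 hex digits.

0x0E7705AB202389EC

In big-endian order the high byte comes first in memory.
The bytes are already most-significant first: 0x0E7705AB202389EC.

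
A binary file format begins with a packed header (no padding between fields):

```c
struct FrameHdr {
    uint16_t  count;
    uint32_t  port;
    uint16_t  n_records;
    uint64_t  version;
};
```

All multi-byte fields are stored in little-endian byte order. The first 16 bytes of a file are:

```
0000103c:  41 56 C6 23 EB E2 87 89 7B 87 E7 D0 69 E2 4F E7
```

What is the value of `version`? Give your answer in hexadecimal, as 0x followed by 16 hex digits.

`version` follows `count` (2 B), `port` (4 B), `n_records` (2 B), so it starts at offset 2 + 4 + 2 = 8 and occupies 8 bytes.
Bytes at offsets 8..15: 7B 87 E7 D0 69 E2 4F E7.
Little-endian stores the least-significant byte at the lowest address.
Reassemble most-significant byte first: E7 4F E2 69 D0 E7 87 7B → 0xE74FE269D0E7877B.

0xE74FE269D0E7877B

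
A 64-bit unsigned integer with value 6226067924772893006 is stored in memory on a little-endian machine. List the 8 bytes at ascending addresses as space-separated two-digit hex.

6226067924772893006 in hexadecimal, padded to 64 bits, is 0x56676FCA5B8AB14E.
Split into bytes (most-significant first): 56 67 6F CA 5B 8A B1 4E.
Little-endian: lowest address holds the least-significant byte.
So at ascending addresses the bytes are 4E B1 8A 5B CA 6F 67 56.

4E B1 8A 5B CA 6F 67 56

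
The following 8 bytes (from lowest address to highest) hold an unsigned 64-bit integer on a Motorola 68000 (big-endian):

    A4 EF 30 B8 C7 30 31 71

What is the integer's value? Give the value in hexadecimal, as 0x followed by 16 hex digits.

0xA4EF30B8C7303171

In big-endian order the high byte comes first in memory.
The bytes are already most-significant first: 0xA4EF30B8C7303171.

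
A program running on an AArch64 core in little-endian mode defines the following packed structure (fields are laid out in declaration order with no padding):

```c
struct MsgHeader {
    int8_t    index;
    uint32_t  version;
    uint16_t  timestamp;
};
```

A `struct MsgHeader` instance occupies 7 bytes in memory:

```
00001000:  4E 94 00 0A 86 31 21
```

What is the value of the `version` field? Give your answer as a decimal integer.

2248802452

`version` follows `index` (1 byte), so it starts at byte offset 1 and occupies 4 bytes.
Bytes at offsets 1..4: 94 00 0A 86.
Little-endian: lowest address holds the least-significant byte.
Reassemble most-significant byte first: 86 0A 00 94 → 0x860A0094.
0x860A0094 = 2248802452.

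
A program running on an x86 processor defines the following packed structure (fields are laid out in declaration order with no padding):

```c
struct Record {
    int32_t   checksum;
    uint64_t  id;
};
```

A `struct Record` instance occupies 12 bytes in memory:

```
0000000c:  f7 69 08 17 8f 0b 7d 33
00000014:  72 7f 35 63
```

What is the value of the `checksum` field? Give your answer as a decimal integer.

`checksum` is the first field, at byte offset 0, occupying 4 bytes.
Bytes at offsets 0..3: F7 69 08 17.
Little-endian stores the least-significant byte at the lowest address.
Reassemble most-significant byte first: 17 08 69 F7 → 0x170869F7.
0x170869F7 = 386427383.

386427383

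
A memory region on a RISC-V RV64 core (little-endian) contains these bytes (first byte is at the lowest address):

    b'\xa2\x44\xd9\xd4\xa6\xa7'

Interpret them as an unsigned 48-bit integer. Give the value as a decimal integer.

184334977418402

Little-endian stores the least-significant byte at the lowest address.
Reassemble most-significant byte first: A7 A6 D4 D9 44 A2 → 0xA7A6D4D944A2.
0xA7A6D4D944A2 = 184334977418402.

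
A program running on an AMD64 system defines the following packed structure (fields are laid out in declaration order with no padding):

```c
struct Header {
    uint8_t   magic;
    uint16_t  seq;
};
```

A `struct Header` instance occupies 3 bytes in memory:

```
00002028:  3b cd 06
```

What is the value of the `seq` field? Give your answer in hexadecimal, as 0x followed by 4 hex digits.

`seq` follows `magic` (1 byte), so it starts at byte offset 1 and occupies 2 bytes.
Bytes at offsets 1..2: CD 06.
In little-endian order the low byte comes first in memory.
Reassemble most-significant byte first: 06 CD → 0x06CD.

0x06CD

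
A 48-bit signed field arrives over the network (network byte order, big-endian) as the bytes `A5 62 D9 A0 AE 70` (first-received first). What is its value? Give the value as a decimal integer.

-99631000146320

In big-endian order the high byte comes first in memory.
The bytes are already most-significant first: 0xA562D9A0AE70.
Top bit is set, so as a signed 48-bit value this is 0xA562D9A0AE70 − 2^48 = -99631000146320.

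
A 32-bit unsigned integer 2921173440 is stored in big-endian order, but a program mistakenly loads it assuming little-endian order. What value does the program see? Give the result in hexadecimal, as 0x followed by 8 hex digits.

0xC0911DAE

2921173440 in 32-bit hexadecimal is 0xAE1D91C0.
Stored big-endian, the bytes at ascending addresses are AE 1D 91 C0.
Read back as little-endian, the first byte is least significant, giving 0xC0911DAE.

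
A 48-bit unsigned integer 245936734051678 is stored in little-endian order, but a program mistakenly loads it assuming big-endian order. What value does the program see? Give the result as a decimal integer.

104031281982943

245936734051678 in 48-bit hexadecimal is 0xDFAD9BAB9D5E.
Stored little-endian, the bytes at ascending addresses are 5E 9D AB 9B AD DF.
Read back as big-endian, the last byte is least significant, giving 0x5E9DAB9BADDF.
0x5E9DAB9BADDF = 104031281982943.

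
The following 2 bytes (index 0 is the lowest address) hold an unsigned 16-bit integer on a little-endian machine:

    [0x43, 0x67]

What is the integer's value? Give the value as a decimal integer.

26435

Little-endian: lowest address holds the least-significant byte.
Reassemble most-significant byte first: 67 43 → 0x6743.
0x6743 = 26435.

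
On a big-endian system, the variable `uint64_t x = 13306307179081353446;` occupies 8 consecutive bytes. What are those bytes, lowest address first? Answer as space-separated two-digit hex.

13306307179081353446 in hexadecimal, padded to 64 bits, is 0xB8A97FE1295FC8E6.
Split into bytes (most-significant first): B8 A9 7F E1 29 5F C8 E6.
In big-endian order the high byte comes first in memory.
So the memory order matches the most-significant-first order: B8 A9 7F E1 29 5F C8 E6.

B8 A9 7F E1 29 5F C8 E6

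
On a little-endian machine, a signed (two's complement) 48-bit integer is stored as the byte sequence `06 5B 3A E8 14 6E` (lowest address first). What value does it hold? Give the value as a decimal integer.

In little-endian order the low byte comes first in memory.
Reassemble most-significant byte first: 6E 14 E8 3A 5B 06 → 0x6E14E83A5B06.
0x6E14E83A5B06 = 121036074539782.

121036074539782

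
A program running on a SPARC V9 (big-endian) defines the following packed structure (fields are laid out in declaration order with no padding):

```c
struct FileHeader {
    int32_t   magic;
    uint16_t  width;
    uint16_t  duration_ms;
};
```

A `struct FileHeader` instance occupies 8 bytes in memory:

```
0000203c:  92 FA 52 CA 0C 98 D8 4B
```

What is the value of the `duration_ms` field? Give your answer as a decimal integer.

55371

`duration_ms` follows `magic` (4 B), `width` (2 B), so it starts at offset 4 + 2 = 6 and occupies 2 bytes.
Bytes at offsets 6..7: D8 4B.
In big-endian order the high byte comes first in memory.
The bytes are already most-significant first: 0xD84B.
0xD84B = 55371.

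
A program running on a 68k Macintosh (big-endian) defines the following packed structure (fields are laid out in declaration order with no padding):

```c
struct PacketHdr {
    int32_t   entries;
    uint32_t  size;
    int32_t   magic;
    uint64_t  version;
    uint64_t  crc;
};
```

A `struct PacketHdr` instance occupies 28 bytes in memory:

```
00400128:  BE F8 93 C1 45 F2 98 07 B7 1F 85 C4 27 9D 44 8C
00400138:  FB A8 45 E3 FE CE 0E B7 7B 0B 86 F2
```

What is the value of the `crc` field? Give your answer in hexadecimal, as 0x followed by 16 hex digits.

0xFECE0EB77B0B86F2

`crc` follows `entries` (4 B), `size` (4 B), `magic` (4 B), `version` (8 B), so it starts at offset 4 + 4 + 4 + 8 = 20 and occupies 8 bytes.
Bytes at offsets 20..27: FE CE 0E B7 7B 0B 86 F2.
In big-endian order the high byte comes first in memory.
The bytes are already most-significant first: 0xFECE0EB77B0B86F2.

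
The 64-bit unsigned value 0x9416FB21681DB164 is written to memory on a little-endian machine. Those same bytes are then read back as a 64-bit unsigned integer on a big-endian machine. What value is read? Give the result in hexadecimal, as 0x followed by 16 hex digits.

0x64B11D6821FB1694

Stored little-endian, the bytes at ascending addresses are 64 B1 1D 68 21 FB 16 94.
Read back as big-endian, the last byte is least significant, giving 0x64B11D6821FB1694.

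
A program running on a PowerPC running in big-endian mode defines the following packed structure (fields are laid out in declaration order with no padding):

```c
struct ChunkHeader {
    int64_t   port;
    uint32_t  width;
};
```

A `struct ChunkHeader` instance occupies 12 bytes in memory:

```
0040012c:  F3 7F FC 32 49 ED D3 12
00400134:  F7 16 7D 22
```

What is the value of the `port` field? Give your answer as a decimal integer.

`port` is the first field, at byte offset 0, occupying 8 bytes.
Bytes at offsets 0..7: F3 7F FC 32 49 ED D3 12.
In big-endian order the high byte comes first in memory.
The bytes are already most-significant first: 0xF37FFC3249EDD312.
Top bit is set, so as a signed 64-bit value this is 0xF37FFC3249EDD312 − 2^64 = -900724107531922670.

-900724107531922670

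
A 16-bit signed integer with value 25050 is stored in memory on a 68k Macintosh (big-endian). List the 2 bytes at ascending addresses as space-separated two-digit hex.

25050 in hexadecimal, padded to 16 bits, is 0x61DA.
Split into bytes (most-significant first): 61 DA.
Big-endian: lowest address holds the most-significant byte.
So the memory order matches the most-significant-first order: 61 DA.

61 DA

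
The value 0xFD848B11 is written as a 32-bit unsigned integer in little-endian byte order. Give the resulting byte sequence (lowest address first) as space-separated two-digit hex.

Split into bytes (most-significant first): FD 84 8B 11.
In little-endian order the low byte comes first in memory.
So at ascending addresses the bytes are 11 8B 84 FD.

11 8B 84 FD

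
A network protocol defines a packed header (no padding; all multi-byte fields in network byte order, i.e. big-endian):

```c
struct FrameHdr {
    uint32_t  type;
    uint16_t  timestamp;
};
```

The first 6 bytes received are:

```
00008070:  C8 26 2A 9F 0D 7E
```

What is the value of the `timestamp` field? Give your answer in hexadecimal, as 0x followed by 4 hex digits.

0x0D7E

`timestamp` follows `type` (4 bytes), so it starts at byte offset 4 and occupies 2 bytes.
Bytes at offsets 4..5: 0D 7E.
In big-endian order the high byte comes first in memory.
The bytes are already most-significant first: 0x0D7E.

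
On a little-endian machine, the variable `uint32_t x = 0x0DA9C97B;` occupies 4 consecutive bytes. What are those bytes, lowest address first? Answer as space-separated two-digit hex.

7B C9 A9 0D

Split into bytes (most-significant first): 0D A9 C9 7B.
In little-endian order the low byte comes first in memory.
So at ascending addresses the bytes are 7B C9 A9 0D.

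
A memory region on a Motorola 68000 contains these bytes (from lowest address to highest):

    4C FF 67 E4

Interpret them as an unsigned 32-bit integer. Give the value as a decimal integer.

Big-endian stores the most-significant byte at the lowest address.
The bytes are already most-significant first: 0x4CFF67E4.
0x4CFF67E4 = 1291806692.

1291806692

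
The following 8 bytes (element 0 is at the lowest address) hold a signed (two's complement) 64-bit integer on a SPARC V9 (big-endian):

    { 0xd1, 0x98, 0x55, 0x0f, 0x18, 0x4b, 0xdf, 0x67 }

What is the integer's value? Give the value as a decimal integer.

Big-endian: lowest address holds the most-significant byte.
The bytes are already most-significant first: 0xD198550F184BDF67.
Top bit is set, so as a signed 64-bit value this is 0xD198550F184BDF67 − 2^64 = -3343829200002097305.

-3343829200002097305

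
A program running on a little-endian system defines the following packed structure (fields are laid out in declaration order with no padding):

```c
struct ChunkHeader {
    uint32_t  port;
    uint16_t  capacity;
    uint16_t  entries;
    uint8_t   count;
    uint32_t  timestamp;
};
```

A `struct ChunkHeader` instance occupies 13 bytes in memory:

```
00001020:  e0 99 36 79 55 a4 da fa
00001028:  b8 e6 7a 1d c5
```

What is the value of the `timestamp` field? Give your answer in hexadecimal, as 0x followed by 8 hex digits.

`timestamp` follows `port` (4 B), `capacity` (2 B), `entries` (2 B), `count` (1 B), so it starts at offset 4 + 2 + 2 + 1 = 9 and occupies 4 bytes.
Bytes at offsets 9..12: E6 7A 1D C5.
Little-endian stores the least-significant byte at the lowest address.
Reassemble most-significant byte first: C5 1D 7A E6 → 0xC51D7AE6.

0xC51D7AE6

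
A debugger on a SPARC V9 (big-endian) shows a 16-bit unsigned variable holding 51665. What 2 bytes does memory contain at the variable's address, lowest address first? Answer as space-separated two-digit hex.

51665 in hexadecimal, padded to 16 bits, is 0xC9D1.
Split into bytes (most-significant first): C9 D1.
Big-endian stores the most-significant byte at the lowest address.
So the memory order matches the most-significant-first order: C9 D1.

C9 D1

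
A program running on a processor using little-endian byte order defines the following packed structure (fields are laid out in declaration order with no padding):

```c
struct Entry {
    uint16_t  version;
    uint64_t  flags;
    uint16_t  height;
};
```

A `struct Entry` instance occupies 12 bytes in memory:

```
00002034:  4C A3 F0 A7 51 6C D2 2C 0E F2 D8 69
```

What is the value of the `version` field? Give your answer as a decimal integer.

`version` is the first field, at byte offset 0, occupying 2 bytes.
Bytes at offsets 0..1: 4C A3.
Little-endian: lowest address holds the least-significant byte.
Reassemble most-significant byte first: A3 4C → 0xA34C.
0xA34C = 41804.

41804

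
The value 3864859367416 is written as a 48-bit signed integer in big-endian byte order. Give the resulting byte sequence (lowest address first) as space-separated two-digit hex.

03 83 DB 91 D7 F8

3864859367416 in hexadecimal, padded to 48 bits, is 0x0383DB91D7F8.
Split into bytes (most-significant first): 03 83 DB 91 D7 F8.
Big-endian stores the most-significant byte at the lowest address.
So the memory order matches the most-significant-first order: 03 83 DB 91 D7 F8.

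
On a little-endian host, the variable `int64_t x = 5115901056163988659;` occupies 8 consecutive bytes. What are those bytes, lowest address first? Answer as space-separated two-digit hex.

B3 44 B3 C6 E7 54 FF 46

5115901056163988659 in hexadecimal, padded to 64 bits, is 0x46FF54E7C6B344B3.
Split into bytes (most-significant first): 46 FF 54 E7 C6 B3 44 B3.
Little-endian: lowest address holds the least-significant byte.
So at ascending addresses the bytes are B3 44 B3 C6 E7 54 FF 46.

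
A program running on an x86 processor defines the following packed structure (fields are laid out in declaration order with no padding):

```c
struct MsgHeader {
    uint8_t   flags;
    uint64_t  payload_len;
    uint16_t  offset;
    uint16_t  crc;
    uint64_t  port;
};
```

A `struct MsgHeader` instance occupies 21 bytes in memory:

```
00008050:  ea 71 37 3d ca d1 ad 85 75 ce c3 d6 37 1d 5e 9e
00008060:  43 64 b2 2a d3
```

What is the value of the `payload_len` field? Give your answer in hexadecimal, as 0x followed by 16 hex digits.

0x7585ADD1CA3D3771

`payload_len` follows `flags` (1 byte), so it starts at byte offset 1 and occupies 8 bytes.
Bytes at offsets 1..8: 71 37 3D CA D1 AD 85 75.
Little-endian: lowest address holds the least-significant byte.
Reassemble most-significant byte first: 75 85 AD D1 CA 3D 37 71 → 0x7585ADD1CA3D3771.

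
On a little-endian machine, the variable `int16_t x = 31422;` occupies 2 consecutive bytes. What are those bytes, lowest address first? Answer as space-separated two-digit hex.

31422 in hexadecimal, padded to 16 bits, is 0x7ABE.
Split into bytes (most-significant first): 7A BE.
Little-endian: lowest address holds the least-significant byte.
So at ascending addresses the bytes are BE 7A.

BE 7A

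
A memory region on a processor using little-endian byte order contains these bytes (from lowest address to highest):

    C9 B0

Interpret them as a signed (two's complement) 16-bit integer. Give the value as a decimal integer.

-20279

Little-endian stores the least-significant byte at the lowest address.
Reassemble most-significant byte first: B0 C9 → 0xB0C9.
Top bit is set, so as a signed 16-bit value this is 0xB0C9 − 2^16 = -20279.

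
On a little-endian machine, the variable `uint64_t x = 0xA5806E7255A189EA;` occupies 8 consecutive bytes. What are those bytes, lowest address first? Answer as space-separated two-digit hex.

EA 89 A1 55 72 6E 80 A5

Split into bytes (most-significant first): A5 80 6E 72 55 A1 89 EA.
Little-endian stores the least-significant byte at the lowest address.
So at ascending addresses the bytes are EA 89 A1 55 72 6E 80 A5.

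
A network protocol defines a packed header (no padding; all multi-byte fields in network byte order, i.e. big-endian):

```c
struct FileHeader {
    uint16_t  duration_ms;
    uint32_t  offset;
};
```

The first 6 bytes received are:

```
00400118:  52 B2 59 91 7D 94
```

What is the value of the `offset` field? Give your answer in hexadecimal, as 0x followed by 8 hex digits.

0x59917D94

`offset` follows `duration_ms` (2 bytes), so it starts at byte offset 2 and occupies 4 bytes.
Bytes at offsets 2..5: 59 91 7D 94.
Big-endian stores the most-significant byte at the lowest address.
The bytes are already most-significant first: 0x59917D94.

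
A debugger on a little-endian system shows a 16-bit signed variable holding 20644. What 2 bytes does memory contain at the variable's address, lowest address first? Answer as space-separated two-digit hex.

20644 in hexadecimal, padded to 16 bits, is 0x50A4.
Split into bytes (most-significant first): 50 A4.
In little-endian order the low byte comes first in memory.
So at ascending addresses the bytes are A4 50.

A4 50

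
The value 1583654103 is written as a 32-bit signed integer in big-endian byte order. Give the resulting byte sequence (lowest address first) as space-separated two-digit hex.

1583654103 in hexadecimal, padded to 32 bits, is 0x5E64A4D7.
Split into bytes (most-significant first): 5E 64 A4 D7.
Big-endian: lowest address holds the most-significant byte.
So the memory order matches the most-significant-first order: 5E 64 A4 D7.

5E 64 A4 D7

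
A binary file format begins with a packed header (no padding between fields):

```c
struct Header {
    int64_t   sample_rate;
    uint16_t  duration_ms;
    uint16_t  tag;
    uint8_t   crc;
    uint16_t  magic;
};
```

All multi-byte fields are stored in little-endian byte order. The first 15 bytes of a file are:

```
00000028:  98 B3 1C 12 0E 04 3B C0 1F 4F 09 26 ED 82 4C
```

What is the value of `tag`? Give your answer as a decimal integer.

`tag` follows `sample_rate` (8 B), `duration_ms` (2 B), so it starts at offset 8 + 2 = 10 and occupies 2 bytes.
Bytes at offsets 10..11: 09 26.
In little-endian order the low byte comes first in memory.
Reassemble most-significant byte first: 26 09 → 0x2609.
0x2609 = 9737.

9737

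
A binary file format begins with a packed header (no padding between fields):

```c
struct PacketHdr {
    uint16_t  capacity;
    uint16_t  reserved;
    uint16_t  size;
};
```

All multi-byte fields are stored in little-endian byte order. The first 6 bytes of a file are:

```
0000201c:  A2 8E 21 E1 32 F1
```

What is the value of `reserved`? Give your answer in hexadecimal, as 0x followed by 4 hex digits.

0xE121

`reserved` follows `capacity` (2 bytes), so it starts at byte offset 2 and occupies 2 bytes.
Bytes at offsets 2..3: 21 E1.
Little-endian stores the least-significant byte at the lowest address.
Reassemble most-significant byte first: E1 21 → 0xE121.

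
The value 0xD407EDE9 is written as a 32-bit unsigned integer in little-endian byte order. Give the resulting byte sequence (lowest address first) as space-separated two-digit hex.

Split into bytes (most-significant first): D4 07 ED E9.
Little-endian stores the least-significant byte at the lowest address.
So at ascending addresses the bytes are E9 ED 07 D4.

E9 ED 07 D4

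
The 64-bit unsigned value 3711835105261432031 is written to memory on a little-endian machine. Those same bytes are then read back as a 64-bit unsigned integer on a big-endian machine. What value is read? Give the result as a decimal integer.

16117519611973763891

3711835105261432031 in 64-bit hexadecimal is 0x3383165CB1EEACDF.
Stored little-endian, the bytes at ascending addresses are DF AC EE B1 5C 16 83 33.
Read back as big-endian, the last byte is least significant, giving 0xDFACEEB15C168333.
0xDFACEEB15C168333 = 16117519611973763891.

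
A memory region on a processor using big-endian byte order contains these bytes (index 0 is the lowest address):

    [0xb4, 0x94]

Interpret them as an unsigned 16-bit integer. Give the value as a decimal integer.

Big-endian: lowest address holds the most-significant byte.
The bytes are already most-significant first: 0xB494.
0xB494 = 46228.

46228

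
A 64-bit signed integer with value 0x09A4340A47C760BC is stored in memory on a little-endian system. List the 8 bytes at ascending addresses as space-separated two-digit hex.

Split into bytes (most-significant first): 09 A4 34 0A 47 C7 60 BC.
In little-endian order the low byte comes first in memory.
So at ascending addresses the bytes are BC 60 C7 47 0A 34 A4 09.

BC 60 C7 47 0A 34 A4 09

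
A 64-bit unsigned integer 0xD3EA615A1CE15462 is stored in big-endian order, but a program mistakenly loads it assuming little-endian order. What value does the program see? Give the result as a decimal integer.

7085535625652333267

Stored big-endian, the bytes at ascending addresses are D3 EA 61 5A 1C E1 54 62.
Read back as little-endian, the first byte is least significant, giving 0x6254E11C5A61EAD3.
0x6254E11C5A61EAD3 = 7085535625652333267.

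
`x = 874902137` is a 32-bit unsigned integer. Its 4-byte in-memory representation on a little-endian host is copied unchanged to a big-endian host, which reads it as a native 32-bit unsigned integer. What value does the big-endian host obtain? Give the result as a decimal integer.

2045912372

874902137 in 32-bit hexadecimal is 0x3425F279.
Stored little-endian, the bytes at ascending addresses are 79 F2 25 34.
Read back as big-endian, the last byte is least significant, giving 0x79F22534.
0x79F22534 = 2045912372.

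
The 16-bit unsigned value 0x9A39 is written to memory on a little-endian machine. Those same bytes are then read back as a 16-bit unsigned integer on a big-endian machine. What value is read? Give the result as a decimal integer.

14746

Stored little-endian, the bytes at ascending addresses are 39 9A.
Read back as big-endian, the last byte is least significant, giving 0x399A.
0x399A = 14746.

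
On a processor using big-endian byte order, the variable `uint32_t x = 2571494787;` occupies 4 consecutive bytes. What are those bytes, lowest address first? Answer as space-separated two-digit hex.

99 45 E5 83

2571494787 in hexadecimal, padded to 32 bits, is 0x9945E583.
Split into bytes (most-significant first): 99 45 E5 83.
Big-endian: lowest address holds the most-significant byte.
So the memory order matches the most-significant-first order: 99 45 E5 83.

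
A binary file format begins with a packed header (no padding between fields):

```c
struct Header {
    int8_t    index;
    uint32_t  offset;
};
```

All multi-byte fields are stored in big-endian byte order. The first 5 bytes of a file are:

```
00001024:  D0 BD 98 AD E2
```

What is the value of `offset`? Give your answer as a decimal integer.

3180899810

`offset` follows `index` (1 byte), so it starts at byte offset 1 and occupies 4 bytes.
Bytes at offsets 1..4: BD 98 AD E2.
Big-endian: lowest address holds the most-significant byte.
The bytes are already most-significant first: 0xBD98ADE2.
0xBD98ADE2 = 3180899810.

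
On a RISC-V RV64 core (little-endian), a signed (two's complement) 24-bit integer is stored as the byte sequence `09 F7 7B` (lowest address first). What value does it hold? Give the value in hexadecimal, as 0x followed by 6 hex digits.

0x7BF709

Little-endian: lowest address holds the least-significant byte.
Reassemble most-significant byte first: 7B F7 09 → 0x7BF709.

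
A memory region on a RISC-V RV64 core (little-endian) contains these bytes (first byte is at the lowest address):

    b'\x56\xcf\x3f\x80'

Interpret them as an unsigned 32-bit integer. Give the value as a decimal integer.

2151665494

Little-endian stores the least-significant byte at the lowest address.
Reassemble most-significant byte first: 80 3F CF 56 → 0x803FCF56.
0x803FCF56 = 2151665494.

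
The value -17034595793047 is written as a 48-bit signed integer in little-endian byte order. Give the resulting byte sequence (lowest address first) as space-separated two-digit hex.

Two's complement of -17034595793047 in 48 bits: 17034595793047 = 0x0F7E2D07F897; invert → 0xF081D2F80768; add 1 → 0xF081D2F80769.
Split into bytes (most-significant first): F0 81 D2 F8 07 69.
Little-endian: lowest address holds the least-significant byte.
So at ascending addresses the bytes are 69 07 F8 D2 81 F0.

69 07 F8 D2 81 F0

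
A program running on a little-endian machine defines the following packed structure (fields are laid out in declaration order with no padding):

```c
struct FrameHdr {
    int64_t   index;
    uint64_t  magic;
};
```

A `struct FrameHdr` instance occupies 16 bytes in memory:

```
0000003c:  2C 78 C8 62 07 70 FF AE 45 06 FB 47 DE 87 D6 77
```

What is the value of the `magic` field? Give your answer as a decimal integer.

8635238724289627717

`magic` follows `index` (8 bytes), so it starts at byte offset 8 and occupies 8 bytes.
Bytes at offsets 8..15: 45 06 FB 47 DE 87 D6 77.
In little-endian order the low byte comes first in memory.
Reassemble most-significant byte first: 77 D6 87 DE 47 FB 06 45 → 0x77D687DE47FB0645.
0x77D687DE47FB0645 = 8635238724289627717.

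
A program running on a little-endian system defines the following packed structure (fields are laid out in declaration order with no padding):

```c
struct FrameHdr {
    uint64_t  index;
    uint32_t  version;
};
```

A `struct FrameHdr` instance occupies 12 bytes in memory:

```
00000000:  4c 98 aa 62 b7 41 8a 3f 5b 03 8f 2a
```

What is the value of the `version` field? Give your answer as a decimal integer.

714015579

`version` follows `index` (8 bytes), so it starts at byte offset 8 and occupies 4 bytes.
Bytes at offsets 8..11: 5B 03 8F 2A.
In little-endian order the low byte comes first in memory.
Reassemble most-significant byte first: 2A 8F 03 5B → 0x2A8F035B.
0x2A8F035B = 714015579.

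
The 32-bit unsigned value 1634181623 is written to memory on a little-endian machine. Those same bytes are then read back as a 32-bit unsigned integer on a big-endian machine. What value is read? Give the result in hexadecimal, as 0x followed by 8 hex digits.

0xF7A16761

1634181623 in 32-bit hexadecimal is 0x6167A1F7.
Stored little-endian, the bytes at ascending addresses are F7 A1 67 61.
Read back as big-endian, the last byte is least significant, giving 0xF7A16761.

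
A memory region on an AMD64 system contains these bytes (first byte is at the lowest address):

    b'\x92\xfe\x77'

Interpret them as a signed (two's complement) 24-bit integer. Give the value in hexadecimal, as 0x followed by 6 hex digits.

0x77FE92

Little-endian stores the least-significant byte at the lowest address.
Reassemble most-significant byte first: 77 FE 92 → 0x77FE92.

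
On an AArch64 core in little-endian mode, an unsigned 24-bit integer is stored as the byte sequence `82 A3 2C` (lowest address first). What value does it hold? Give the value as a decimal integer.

2925442

In little-endian order the low byte comes first in memory.
Reassemble most-significant byte first: 2C A3 82 → 0x2CA382.
0x2CA382 = 2925442.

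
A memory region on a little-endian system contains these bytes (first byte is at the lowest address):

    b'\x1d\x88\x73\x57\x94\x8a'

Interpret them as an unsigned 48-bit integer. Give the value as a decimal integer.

152369726982173

Little-endian: lowest address holds the least-significant byte.
Reassemble most-significant byte first: 8A 94 57 73 88 1D → 0x8A945773881D.
0x8A945773881D = 152369726982173.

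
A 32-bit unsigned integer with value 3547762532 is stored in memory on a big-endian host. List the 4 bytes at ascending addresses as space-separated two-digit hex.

3547762532 in hexadecimal, padded to 32 bits, is 0xD3768F64.
Split into bytes (most-significant first): D3 76 8F 64.
Big-endian stores the most-significant byte at the lowest address.
So the memory order matches the most-significant-first order: D3 76 8F 64.

D3 76 8F 64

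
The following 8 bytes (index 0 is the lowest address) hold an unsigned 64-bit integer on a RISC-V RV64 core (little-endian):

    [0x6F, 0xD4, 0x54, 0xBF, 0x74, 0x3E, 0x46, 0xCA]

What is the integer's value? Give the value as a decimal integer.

14575405915178325103

Little-endian stores the least-significant byte at the lowest address.
Reassemble most-significant byte first: CA 46 3E 74 BF 54 D4 6F → 0xCA463E74BF54D46F.
0xCA463E74BF54D46F = 14575405915178325103.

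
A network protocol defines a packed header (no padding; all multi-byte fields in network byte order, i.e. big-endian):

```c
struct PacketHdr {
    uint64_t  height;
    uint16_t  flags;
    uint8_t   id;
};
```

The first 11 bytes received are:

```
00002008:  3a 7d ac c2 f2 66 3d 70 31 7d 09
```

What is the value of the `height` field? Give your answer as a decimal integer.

`height` is the first field, at byte offset 0, occupying 8 bytes.
Bytes at offsets 0..7: 3A 7D AC C2 F2 66 3D 70.
Big-endian: lowest address holds the most-significant byte.
The bytes are already most-significant first: 0x3A7DACC2F2663D70.
0x3A7DACC2F2663D70 = 4214714779579071856.

4214714779579071856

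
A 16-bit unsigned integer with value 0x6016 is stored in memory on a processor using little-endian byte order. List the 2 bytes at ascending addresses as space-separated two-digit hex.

Split into bytes (most-significant first): 60 16.
Little-endian: lowest address holds the least-significant byte.
So at ascending addresses the bytes are 16 60.

16 60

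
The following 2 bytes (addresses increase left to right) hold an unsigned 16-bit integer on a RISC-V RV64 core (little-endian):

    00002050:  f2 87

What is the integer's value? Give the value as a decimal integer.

34802

In little-endian order the low byte comes first in memory.
Reassemble most-significant byte first: 87 F2 → 0x87F2.
0x87F2 = 34802.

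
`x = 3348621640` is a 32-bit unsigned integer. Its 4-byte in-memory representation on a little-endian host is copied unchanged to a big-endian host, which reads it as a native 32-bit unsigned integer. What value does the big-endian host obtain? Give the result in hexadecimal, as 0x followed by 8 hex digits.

0x48E997C7

3348621640 in 32-bit hexadecimal is 0xC797E948.
Stored little-endian, the bytes at ascending addresses are 48 E9 97 C7.
Read back as big-endian, the last byte is least significant, giving 0x48E997C7.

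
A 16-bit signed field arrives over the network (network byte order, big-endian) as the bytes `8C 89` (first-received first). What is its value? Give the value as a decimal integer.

Big-endian: lowest address holds the most-significant byte.
The bytes are already most-significant first: 0x8C89.
Top bit is set, so as a signed 16-bit value this is 0x8C89 − 2^16 = -29559.

-29559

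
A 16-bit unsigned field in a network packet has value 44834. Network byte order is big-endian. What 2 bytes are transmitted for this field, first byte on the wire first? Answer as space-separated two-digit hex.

44834 in hexadecimal, padded to 16 bits, is 0xAF22.
Split into bytes (most-significant first): AF 22.
Big-endian: lowest address holds the most-significant byte.
So the memory order matches the most-significant-first order: AF 22.

AF 22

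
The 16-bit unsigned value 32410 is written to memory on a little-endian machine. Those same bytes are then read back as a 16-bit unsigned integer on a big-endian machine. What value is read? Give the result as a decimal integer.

32410 in 16-bit hexadecimal is 0x7E9A.
Stored little-endian, the bytes at ascending addresses are 9A 7E.
Read back as big-endian, the last byte is least significant, giving 0x9A7E.
0x9A7E = 39550.

39550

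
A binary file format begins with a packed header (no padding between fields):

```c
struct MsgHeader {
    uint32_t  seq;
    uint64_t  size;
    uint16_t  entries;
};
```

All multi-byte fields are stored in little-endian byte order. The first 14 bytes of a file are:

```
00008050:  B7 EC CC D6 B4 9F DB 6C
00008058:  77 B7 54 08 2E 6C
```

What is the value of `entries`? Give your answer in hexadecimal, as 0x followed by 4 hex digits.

0x6C2E

`entries` follows `seq` (4 B), `size` (8 B), so it starts at offset 4 + 8 = 12 and occupies 2 bytes.
Bytes at offsets 12..13: 2E 6C.
Little-endian stores the least-significant byte at the lowest address.
Reassemble most-significant byte first: 6C 2E → 0x6C2E.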